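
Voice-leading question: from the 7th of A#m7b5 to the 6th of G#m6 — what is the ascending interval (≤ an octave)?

A#m7b5 has G# as its 7th, and G#m6 has E# as its 6th.
From G# to E# is 9 semitones, exactly the major sixth.

major 6th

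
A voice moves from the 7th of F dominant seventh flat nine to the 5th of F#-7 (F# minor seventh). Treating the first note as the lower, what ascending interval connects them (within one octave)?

F dominant seventh flat nine has Eb as its 7th, and F#-7 (F# minor seventh) has C# as its 5th.
6 letter names make it a sixth; at 10 semitones (a half step wider than major) the quality is augmented.

augmented sixth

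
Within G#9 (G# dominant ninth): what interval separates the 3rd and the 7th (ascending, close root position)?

G#9 is spelled G# B# D# F# A#.
The 3rd is B# and the 7th is F#.
5 letter names make it a fifth; at 6 semitones (a half step narrower than perfect) the quality is diminished.

diminished fifth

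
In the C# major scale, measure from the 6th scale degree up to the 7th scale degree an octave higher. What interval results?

Spelling the C# major scale: C# D# E# F# G# A# B#.
The 6th scale degree is A# and the 7th degree (up an octave) is B#.
Counting 9 letters and 14 half steps from A# gives a major ninth.

major 9th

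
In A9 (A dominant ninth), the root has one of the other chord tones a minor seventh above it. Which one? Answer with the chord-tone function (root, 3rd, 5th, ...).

7th

A9 (A dominant ninth): A, C#, E, G, B.
The root is A. A minor seventh above A is G.
G is the chord's 7th.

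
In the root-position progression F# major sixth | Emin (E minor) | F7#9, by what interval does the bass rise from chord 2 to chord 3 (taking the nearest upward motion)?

The roots are E and F.
2 letter names make it a second; at 1 semitone (a half step narrower than major) the quality is minor.

m2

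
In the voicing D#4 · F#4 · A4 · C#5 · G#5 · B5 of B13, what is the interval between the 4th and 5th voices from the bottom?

perfect fifth

Those voices are C#5 and G#5.
From C# to G# is 7 semitones, exactly the perfect fifth.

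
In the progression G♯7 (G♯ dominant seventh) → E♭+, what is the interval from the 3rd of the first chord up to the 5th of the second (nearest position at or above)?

The 3rd of G♯7 (G♯ dominant seventh) is B♯; the 5th of E♭+ is B.
B♯ up to B is 11 semitones, a half step narrower than a perfect octave, so the interval is diminished.

diminished octave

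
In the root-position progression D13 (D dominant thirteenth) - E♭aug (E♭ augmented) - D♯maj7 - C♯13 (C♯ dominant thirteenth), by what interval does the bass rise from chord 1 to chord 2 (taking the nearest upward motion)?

minor 2nd

The roots are D and E♭.
2 letter names make it a second; at 1 semitone (a half step narrower than major) the quality is minor.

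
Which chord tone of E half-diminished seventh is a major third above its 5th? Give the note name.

D

Spelling the chord: E, G, Bb, D.
The 5th is Bb. A major third above Bb is D.
D is the chord's 7th.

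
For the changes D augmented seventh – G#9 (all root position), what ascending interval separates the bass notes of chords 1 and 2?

augmented fourth

The roots are D and G#.
From D to G#: 6 semitones over a fourth = augmented.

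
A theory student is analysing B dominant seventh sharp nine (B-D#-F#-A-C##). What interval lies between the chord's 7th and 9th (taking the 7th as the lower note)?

The 7th is A and the 9th is C##.
A up to C## is 5 semitones, a half step wider than a major third, so the interval is augmented.

augmented third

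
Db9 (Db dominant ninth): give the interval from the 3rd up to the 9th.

minor seventh

Db9 (Db dominant ninth) is spelled Db-F-Ab-Cb-Eb.
That puts F below Eb.
7 letter names make it a seventh; at 10 semitones (a half step narrower than major) the quality is minor.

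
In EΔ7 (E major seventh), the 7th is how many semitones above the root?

Spelling the chord: E G# B D#.
E to D# is a major seventh: 11 semitones.

11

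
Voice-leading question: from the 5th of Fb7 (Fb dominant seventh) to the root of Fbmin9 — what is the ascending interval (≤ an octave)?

perfect 4th

The 5th of Fb7 (Fb dominant seventh) is Cb; the root of Fbmin9 is Fb.
From Cb to Fb is 5 semitones, exactly the perfect fourth.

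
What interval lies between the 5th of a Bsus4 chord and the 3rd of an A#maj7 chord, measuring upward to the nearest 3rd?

The 5th of Bsus4 is F#; the 3rd of A#maj7 is C##.
From F# to C##: 8 semitones over a fifth = augmented.

augmented fifth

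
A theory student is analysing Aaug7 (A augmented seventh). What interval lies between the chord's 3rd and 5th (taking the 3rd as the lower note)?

A+7: A C# E# G.
3rd = C#; 5th = E#.
Counting 3 letters and 4 half steps from C# gives a major third.

M3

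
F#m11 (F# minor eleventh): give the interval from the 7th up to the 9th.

major third

Spelling the chord: F#–A–C#–E–G#–B.
The 7th is E and the 9th is G#.
From E to G# is 4 semitones, exactly the major third.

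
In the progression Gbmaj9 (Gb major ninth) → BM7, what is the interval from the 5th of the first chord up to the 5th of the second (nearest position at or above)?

The 5th of Gbmaj9 (Gb major ninth) is Db; the 5th of BM7 is F#.
3 letter names make it a third; at 5 semitones (a half step wider than major) the quality is augmented.

augmented third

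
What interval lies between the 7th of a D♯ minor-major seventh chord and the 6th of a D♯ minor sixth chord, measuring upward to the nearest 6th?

The 7th of D♯ minor-major seventh is C𝄪; the 6th of D♯ minor sixth is B♯.
C𝄪 up to B♯ is 10 semitones, a half step narrower than a major seventh, so the interval is minor.

minor seventh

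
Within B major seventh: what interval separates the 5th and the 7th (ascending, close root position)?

Bmaj7 is spelled B-D#-F#-A#.
So we need the interval from F# up to A#.
From F# to A# is 4 semitones, exactly the major third.

major third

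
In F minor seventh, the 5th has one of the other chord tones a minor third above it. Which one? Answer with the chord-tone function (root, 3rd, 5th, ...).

The chord tones of Fmin7 (F minor seventh) are F–Ab–C–Eb.
The 5th is C. A minor third above C is Eb.
Eb is the chord's 7th.

7th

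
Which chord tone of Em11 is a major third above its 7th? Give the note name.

Em11 is spelled E, G, B, D, F♯, A.
The 7th is D. A major third above D is F♯.
F♯ is the chord's 9th.

F#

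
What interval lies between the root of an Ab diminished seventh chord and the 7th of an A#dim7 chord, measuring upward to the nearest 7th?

The root of Ab diminished seventh is Ab; the 7th of A#dim7 is G.
Counting 7 letters and 11 half steps from Ab gives a major seventh.

major seventh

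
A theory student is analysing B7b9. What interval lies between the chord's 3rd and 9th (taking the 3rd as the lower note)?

diminished 7th

B7b9 is spelled B-D♯-F♯-A-C.
So we need the interval from D♯ up to C.
D♯ up to C is 9 semitones, a whole step narrower than a major seventh, so the interval is diminished.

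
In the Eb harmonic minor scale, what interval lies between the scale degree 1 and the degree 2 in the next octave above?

major ninth

The scale runs Eb F Gb Ab Bb Cb D.
Scale degree 1 = Eb; 2nd scale degree (up an octave) = F.
Counting 9 letters and 14 half steps from Eb gives a major ninth.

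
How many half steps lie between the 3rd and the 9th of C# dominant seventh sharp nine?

C# dominant seventh sharp nine: C#–E#–G#–B–D##.
E# to D## is a major seventh: 11 semitones.

11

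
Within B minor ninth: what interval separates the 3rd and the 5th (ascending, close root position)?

M3

Bm9 is spelled B–D–F#–A–C#.
The 3rd is D and the 5th is F#.
From D to F# is 4 semitones, exactly the major third.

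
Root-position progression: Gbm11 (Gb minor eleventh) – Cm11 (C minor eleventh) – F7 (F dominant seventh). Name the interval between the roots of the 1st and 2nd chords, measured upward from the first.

augmented fourth

The roots are Gb and C.
From Gb to C: 6 semitones over a fourth = augmented.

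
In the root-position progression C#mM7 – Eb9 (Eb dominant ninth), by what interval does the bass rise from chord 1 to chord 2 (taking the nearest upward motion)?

diminished third

The roots are C# and Eb.
From C# to Eb: 2 semitones over a third = diminished.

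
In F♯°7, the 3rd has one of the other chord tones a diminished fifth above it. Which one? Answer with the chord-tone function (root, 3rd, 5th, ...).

F♯dim7 (F♯ diminished seventh) is spelled F♯–A–C–E♭.
The 3rd is A. A diminished fifth above A is E♭.
E♭ is the chord's 7th.

7th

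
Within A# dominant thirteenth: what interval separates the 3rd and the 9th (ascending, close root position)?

minor 7th

A#13 (A# dominant thirteenth): A# C## E# G# B# F##.
So we need the interval from C## up to B#.
7 letter names make it a seventh; at 10 semitones (a half step narrower than major) the quality is minor.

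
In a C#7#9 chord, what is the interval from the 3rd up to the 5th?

minor third

The chord tones of C#7#9 are C# E# G# B D##.
The 3rd is E# and the 5th is G#.
E# up to G# is 3 semitones, a half step narrower than a major third, so the interval is minor.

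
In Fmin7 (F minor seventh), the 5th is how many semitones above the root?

Spelling the chord: F, Ab, C, Eb.
F to C is a perfect fifth: 7 semitones.

7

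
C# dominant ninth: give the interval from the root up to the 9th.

C#9 (C# dominant ninth) is spelled C#, E#, G#, B, D#.
The root is C# and the 9th is D#.
C# up to D# spans 9 letter names and 14 semitones — a major ninth.

major ninth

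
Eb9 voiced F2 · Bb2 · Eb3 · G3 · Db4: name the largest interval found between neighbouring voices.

Adjacent intervals: F2→Bb2 = perfect fourth; Bb2→Eb3 = perfect fourth; Eb3→G3 = major third; G3→Db4 = diminished fifth.
The largest is G3 to Db4, a diminished fifth (6 semitones).

diminished fifth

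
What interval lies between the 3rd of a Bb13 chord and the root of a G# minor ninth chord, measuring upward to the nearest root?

The 3rd of Bb13 is D; the root of G# minor ninth is G#.
From D to G#: 6 semitones over a fourth = augmented.

augmented 4th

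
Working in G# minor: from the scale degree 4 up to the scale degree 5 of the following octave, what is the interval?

G# natural minor: G# A# B C# D# E F#.
Scale degree 4 = C#; degree 5 (up an octave) = D#.
Counting 9 letters and 14 half steps from C# gives a major ninth.

M9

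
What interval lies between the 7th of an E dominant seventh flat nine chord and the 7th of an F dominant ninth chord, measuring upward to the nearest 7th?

m2

The 7th of E dominant seventh flat nine is D; the 7th of F dominant ninth is Eb.
2 letter names make it a second; at 1 semitone (a half step narrower than major) the quality is minor.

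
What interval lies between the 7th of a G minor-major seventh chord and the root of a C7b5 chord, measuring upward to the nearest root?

d5

G minor-major seventh has F# as its 7th, and C7b5 has C as its root.
5 letter names make it a fifth; at 6 semitones (a half step narrower than perfect) the quality is diminished.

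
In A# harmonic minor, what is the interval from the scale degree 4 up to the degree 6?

minor third

A# harmonic minor: A# B# C# D# E# F# G##.
So we need the interval from D# up to F#.
D# up to F# is 3 semitones, a half step narrower than a major third, so the interval is minor.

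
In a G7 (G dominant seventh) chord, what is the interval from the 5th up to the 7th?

m3

G7 is spelled G, B, D, F.
That puts D below F.
D up to F is 3 semitones, a half step narrower than a major third, so the interval is minor.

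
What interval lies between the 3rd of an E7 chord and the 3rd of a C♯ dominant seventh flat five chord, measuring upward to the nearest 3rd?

major sixth

The 3rd of E7 is G♯; the 3rd of C♯ dominant seventh flat five is E♯.
G♯ up to E♯ spans 6 letter names and 9 semitones — a major sixth.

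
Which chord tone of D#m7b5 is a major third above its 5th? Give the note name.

C#

D#m7b5 (D# half-diminished seventh) is spelled D#–F#–A–C#.
The 5th is A. A major third above A is C#.
C# is the chord's 7th.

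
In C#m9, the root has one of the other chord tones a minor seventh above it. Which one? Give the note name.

B

The chord tones of C#m9 are C#–E–G#–B–D#.
The root is C#. A minor seventh above C# is B.
B is the chord's 7th.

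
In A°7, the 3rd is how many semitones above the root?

Adim7: A-C-E♭-G♭.
A to C is a minor third: 3 semitones.

3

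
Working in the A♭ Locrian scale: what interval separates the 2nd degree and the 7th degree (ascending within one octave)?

The scale runs A♭ B𝄫 C♭ D♭ E𝄫 F♭ G♭.
That puts B𝄫 below G♭.
Counting 6 letters and 9 half steps from B𝄫 gives a major sixth.

major sixth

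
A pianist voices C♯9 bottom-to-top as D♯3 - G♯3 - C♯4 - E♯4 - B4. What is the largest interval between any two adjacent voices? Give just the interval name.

Adjacent intervals: D♯3→G♯3 = perfect fourth; G♯3→C♯4 = perfect fourth; C♯4→E♯4 = major third; E♯4→B4 = diminished fifth.
The largest is E♯4 to B4, a diminished fifth (6 semitones).

diminished fifth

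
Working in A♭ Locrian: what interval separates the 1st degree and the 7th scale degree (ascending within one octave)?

The scale runs A♭ B𝄫 C♭ D♭ E𝄫 F♭ G♭.
That puts A♭ below G♭.
7 letter names make it a seventh; at 10 semitones (a half step narrower than major) the quality is minor.

minor seventh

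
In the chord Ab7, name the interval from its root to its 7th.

Ab7 is spelled Ab C Eb Gb.
The root is Ab and the 7th is Gb.
Ab up to Gb is 10 semitones, a half step narrower than a major seventh, so the interval is minor.

minor seventh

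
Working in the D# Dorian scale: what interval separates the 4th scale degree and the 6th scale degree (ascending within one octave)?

The scale runs D# E# F# G# A# B# C#.
So we need the interval from G# up to B#.
Counting 3 letters and 4 half steps from G# gives a major third.

major third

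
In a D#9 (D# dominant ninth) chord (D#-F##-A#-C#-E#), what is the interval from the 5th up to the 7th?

5th = A#; 7th = C#.
From A# to C#: 3 semitones over a third = minor.

minor third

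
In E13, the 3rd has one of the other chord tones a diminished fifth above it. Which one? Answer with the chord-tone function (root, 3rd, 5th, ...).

7th

Spelling the chord: E-G#-B-D-F#-C#.
The 3rd is G#. A diminished fifth above G# is D.
D is the chord's 7th.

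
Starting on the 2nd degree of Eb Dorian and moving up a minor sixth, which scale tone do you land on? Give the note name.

The scale is Eb F Gb Ab Bb C Db.
The 2nd degree is F; a minor sixth above that is Db — scale degree 7.

Db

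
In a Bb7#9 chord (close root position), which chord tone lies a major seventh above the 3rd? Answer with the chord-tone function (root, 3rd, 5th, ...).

Bb7#9 (Bb dominant seventh sharp nine) is spelled Bb D F Ab C#.
The 3rd is D. A major seventh above D is C#.
C# is the chord's 9th.

9th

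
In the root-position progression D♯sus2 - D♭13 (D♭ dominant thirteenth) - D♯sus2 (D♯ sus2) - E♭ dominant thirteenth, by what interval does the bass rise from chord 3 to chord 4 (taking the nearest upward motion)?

The roots are D♯ and E♭.
From D♯ to E♭: 0 semitones over a second = diminished.

diminished second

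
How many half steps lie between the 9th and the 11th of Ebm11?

3

Ebm11 (Eb minor eleventh) is spelled Eb–Gb–Bb–Db–F–Ab.
F to Ab is a minor third: 3 semitones.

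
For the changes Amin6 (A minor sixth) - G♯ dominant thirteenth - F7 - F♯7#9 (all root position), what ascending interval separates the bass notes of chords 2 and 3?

The roots are G♯ and F.
7 letter names make it a seventh; at 9 semitones (a whole step narrower than major) the quality is diminished.

diminished seventh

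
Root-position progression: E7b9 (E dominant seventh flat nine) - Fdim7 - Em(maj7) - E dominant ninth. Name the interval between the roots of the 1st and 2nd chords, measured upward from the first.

The roots are E and F.
From E to F: 1 semitone over a second = minor.

minor 2nd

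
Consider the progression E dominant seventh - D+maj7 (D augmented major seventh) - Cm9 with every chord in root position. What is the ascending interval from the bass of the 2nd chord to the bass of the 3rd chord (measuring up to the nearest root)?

The roots are D and C.
7 letter names make it a seventh; at 10 semitones (a half step narrower than major) the quality is minor.

minor 7th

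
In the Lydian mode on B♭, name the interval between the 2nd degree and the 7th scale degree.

B♭ lydian: B♭ C D E F G A.
The 2nd degree is C and the degree 7 is A.
C up to A spans 6 letter names and 9 semitones — a major sixth.

major 6th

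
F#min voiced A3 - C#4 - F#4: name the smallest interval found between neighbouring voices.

Adjacent intervals: A3→C#4 = major third; C#4→F#4 = perfect fourth.
The smallest is A3 to C#4, a major third (4 semitones).

major third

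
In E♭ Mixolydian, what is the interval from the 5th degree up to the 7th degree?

E♭ mixolydian: E♭ F G A♭ B♭ C D♭.
So we need the interval from B♭ up to D♭.
From B♭ to D♭: 3 semitones over a third = minor.

minor third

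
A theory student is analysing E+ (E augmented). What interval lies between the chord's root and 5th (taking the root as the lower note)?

Eaug: E, G#, B#.
Root = E; 5th = B#.
5 letter names make it a fifth; at 8 semitones (a half step wider than perfect) the quality is augmented.

augmented fifth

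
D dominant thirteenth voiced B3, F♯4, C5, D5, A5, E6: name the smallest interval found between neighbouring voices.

Adjacent intervals: B3→F♯4 = perfect fifth; F♯4→C5 = diminished fifth; C5→D5 = major second; D5→A5 = perfect fifth; A5→E6 = perfect fifth.
The smallest is C5 to D5, a major second (2 semitones).

M2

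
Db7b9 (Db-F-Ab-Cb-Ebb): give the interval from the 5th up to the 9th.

diminished fifth

5th = Ab; 9th = Ebb.
From Ab to Ebb: 6 semitones over a fifth = diminished.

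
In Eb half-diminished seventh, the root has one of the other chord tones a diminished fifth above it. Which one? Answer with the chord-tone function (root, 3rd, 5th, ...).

Spelling the chord: Eb–Gb–Bbb–Db.
The root is Eb. A diminished fifth above Eb is Bbb.
Bbb is the chord's 5th.

5th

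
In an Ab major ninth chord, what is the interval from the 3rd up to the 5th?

minor 3rd

The chord tones of Abmaj9 are Ab C Eb G Bb.
That puts C below Eb.
3 letter names make it a third; at 3 semitones (a half step narrower than major) the quality is minor.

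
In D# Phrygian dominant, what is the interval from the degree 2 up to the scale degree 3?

The scale runs D# E F## G# A# B C#.
That puts E below F##.
From E to F##: 3 semitones over a second = augmented.

augmented second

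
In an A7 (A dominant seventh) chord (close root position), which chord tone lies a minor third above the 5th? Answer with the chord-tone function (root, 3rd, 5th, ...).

7th

The chord tones of A7 are A C# E G.
The 5th is E. A minor third above E is G.
G is the chord's 7th.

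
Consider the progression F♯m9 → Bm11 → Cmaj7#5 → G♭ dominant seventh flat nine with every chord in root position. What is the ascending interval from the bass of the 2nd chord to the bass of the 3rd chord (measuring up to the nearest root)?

The roots are B and C.
B up to C is 1 semitone, a half step narrower than a major second, so the interval is minor.

minor second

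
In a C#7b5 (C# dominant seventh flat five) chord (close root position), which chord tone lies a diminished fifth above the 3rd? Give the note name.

B

The chord tones of C# dominant seventh flat five are C#-E#-G-B.
The 3rd is E#. A diminished fifth above E# is B.
B is the chord's 7th.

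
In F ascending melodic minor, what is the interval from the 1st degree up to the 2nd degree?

major 2nd

Spelling F ascending melodic minor: F G Ab Bb C D E.
So we need the interval from F up to G.
F up to G spans 2 letter names and 2 semitones — a major second.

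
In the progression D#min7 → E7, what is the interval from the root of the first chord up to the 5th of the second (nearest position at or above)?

minor 6th

The root of D#min7 is D#; the 5th of E7 is B.
D# up to B is 8 semitones, a half step narrower than a major sixth, so the interval is minor.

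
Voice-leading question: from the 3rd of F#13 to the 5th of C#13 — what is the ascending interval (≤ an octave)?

F#13 has A# as its 3rd, and C#13 has G# as its 5th.
7 letter names make it a seventh; at 10 semitones (a half step narrower than major) the quality is minor.

m7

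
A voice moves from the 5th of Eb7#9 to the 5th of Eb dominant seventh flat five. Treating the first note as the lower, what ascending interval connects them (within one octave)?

diminished 8th

The 5th of Eb7#9 is Bb; the 5th of Eb dominant seventh flat five is Bbb.
From Bb to Bbb: 11 semitones over an octave = diminished.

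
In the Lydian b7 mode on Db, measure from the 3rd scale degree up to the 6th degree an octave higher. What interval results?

perfect eleventh

The scale runs Db Eb F G Ab Bb Cb.
That puts F below Bb.
Counting 11 letters and 17 half steps from F gives a perfect eleventh.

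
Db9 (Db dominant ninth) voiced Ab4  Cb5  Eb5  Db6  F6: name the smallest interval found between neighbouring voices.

minor 3rd

Adjacent intervals: Ab4→Cb5 = minor third; Cb5→Eb5 = major third; Eb5→Db6 = minor seventh; Db6→F6 = major third.
The smallest is Ab4 to Cb5, a minor third (3 semitones).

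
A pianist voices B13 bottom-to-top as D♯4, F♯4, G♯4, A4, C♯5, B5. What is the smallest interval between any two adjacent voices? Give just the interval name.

Adjacent intervals: D♯4→F♯4 = minor third; F♯4→G♯4 = major second; G♯4→A4 = minor second; A4→C♯5 = major third; C♯5→B5 = minor seventh.
The smallest is G♯4 to A4, a minor second (1 semitone).

m2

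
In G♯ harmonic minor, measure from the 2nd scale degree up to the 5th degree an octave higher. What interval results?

Spelling G♯ harmonic minor: G♯ A♯ B C♯ D♯ E F𝄪.
2nd scale degree = A♯; 5th degree (up an octave) = D♯.
Counting 11 letters and 17 half steps from A♯ gives a perfect eleventh.

perfect eleventh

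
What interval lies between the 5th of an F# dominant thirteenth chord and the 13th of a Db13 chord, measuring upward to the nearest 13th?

The 5th of F# dominant thirteenth is C#; the 13th of Db13 is Bb.
7 letter names make it a seventh; at 9 semitones (a whole step narrower than major) the quality is diminished.

diminished seventh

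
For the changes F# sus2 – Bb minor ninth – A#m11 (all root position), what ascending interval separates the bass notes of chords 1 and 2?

diminished 4th

The roots are F# and Bb.
From F# to Bb: 4 semitones over a fourth = diminished.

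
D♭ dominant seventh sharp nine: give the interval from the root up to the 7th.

D♭7#9 (D♭ dominant seventh sharp nine) is spelled D♭, F, A♭, C♭, E.
Root = D♭; 7th = C♭.
D♭ up to C♭ is 10 semitones, a half step narrower than a major seventh, so the interval is minor.

minor seventh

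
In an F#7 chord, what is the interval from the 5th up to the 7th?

The chord tones of F#7 (F# dominant seventh) are F#-A#-C#-E.
That puts C# below E.
From C# to E: 3 semitones over a third = minor.

minor third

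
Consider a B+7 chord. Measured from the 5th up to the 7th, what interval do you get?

diminished third

Spelling the chord: B, D#, F##, A.
5th = F##; 7th = A.
3 letter names make it a third; at 2 semitones (a whole step narrower than major) the quality is diminished.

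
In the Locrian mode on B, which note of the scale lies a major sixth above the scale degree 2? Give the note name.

The scale is B C D E F G A.
The scale degree 2 is C; a major sixth above that is A — scale degree 7.

A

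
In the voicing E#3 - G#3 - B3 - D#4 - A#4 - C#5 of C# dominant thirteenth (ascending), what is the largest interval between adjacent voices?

Adjacent intervals: E#3→G#3 = minor third; G#3→B3 = minor third; B3→D#4 = major third; D#4→A#4 = perfect fifth; A#4→C#5 = minor third.
The largest is D#4 to A#4, a perfect fifth (7 semitones).

perfect 5th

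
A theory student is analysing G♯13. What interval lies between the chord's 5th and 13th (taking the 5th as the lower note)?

major ninth

G♯13 (G♯ dominant thirteenth): G♯-B♯-D♯-F♯-A♯-E♯.
The 5th is D♯ and the 13th is E♯.
D♯ up to E♯ spans 9 letter names and 14 semitones — a major ninth.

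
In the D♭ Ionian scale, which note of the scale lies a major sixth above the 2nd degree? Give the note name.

C

The scale is D♭ E♭ F G♭ A♭ B♭ C.
The 2nd degree is E♭; a major sixth above that is C — scale degree 7.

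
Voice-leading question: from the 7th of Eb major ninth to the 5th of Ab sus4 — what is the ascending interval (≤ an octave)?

Eb major ninth has D as its 7th, and Ab sus4 has Eb as its 5th.
From D to Eb: 1 semitone over a second = minor.

m2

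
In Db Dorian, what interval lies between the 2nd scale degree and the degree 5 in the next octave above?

perfect eleventh

Db dorian: Db Eb Fb Gb Ab Bb Cb.
2nd scale degree = Eb; scale degree 5 (up an octave) = Ab.
From Eb to Ab is 17 semitones, exactly the perfect eleventh.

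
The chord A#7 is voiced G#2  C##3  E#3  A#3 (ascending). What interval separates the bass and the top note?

major ninth

The outer voices are G#2 and A#3.
G# up to A# spans 9 letter names and 14 semitones — a major ninth.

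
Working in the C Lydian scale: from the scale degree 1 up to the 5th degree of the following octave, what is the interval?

P12

The scale runs C D E F♯ G A B.
The scale degree 1 is C and the 5th degree (up an octave) is G.
From C to G is 19 semitones, exactly the perfect twelfth.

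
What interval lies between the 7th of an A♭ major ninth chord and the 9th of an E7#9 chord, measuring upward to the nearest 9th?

The 7th of A♭ major ninth is G; the 9th of E7#9 is F𝄪.
G up to F𝄪 is 12 semitones, a half step wider than a major seventh, so the interval is augmented.

A7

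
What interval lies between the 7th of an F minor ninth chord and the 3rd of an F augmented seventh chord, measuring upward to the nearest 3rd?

The 7th of F minor ninth is Eb; the 3rd of F augmented seventh is A.
From Eb to A: 6 semitones over a fourth = augmented.

augmented 4th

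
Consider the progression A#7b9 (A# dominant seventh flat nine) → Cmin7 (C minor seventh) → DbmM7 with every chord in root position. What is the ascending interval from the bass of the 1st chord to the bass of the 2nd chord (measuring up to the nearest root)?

The roots are A# and C.
3 letter names make it a third; at 2 semitones (a whole step narrower than major) the quality is diminished.

diminished third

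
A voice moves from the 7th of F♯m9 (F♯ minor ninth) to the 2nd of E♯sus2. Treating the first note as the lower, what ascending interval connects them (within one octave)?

F♯m9 (F♯ minor ninth) has E as its 7th, and E♯sus2 has F𝄪 as its 2nd.
From E to F𝄪: 3 semitones over a second = augmented.

A2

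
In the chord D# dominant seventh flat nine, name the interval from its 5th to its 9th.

diminished fifth

D#7b9: D#-F##-A#-C#-E.
So we need the interval from A# up to E.
From A# to E: 6 semitones over a fifth = diminished.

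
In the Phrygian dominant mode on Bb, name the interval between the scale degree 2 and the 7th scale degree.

major sixth

Bb phrygian dominant: Bb Cb D Eb F Gb Ab.
So we need the interval from Cb up to Ab.
From Cb to Ab is 9 semitones, exactly the major sixth.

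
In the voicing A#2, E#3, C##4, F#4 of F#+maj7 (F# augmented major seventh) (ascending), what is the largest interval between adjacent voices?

Adjacent intervals: A#2→E#3 = perfect fifth; E#3→C##4 = major sixth; C##4→F#4 = diminished fourth.
The largest is E#3 to C##4, a major sixth (9 semitones).

major 6th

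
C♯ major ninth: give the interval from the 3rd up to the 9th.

C♯ major ninth is spelled C♯, E♯, G♯, B♯, D♯.
That puts E♯ below D♯.
From E♯ to D♯: 10 semitones over a seventh = minor.

minor seventh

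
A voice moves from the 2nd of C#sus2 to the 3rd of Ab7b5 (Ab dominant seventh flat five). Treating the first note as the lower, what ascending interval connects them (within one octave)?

d7

C#sus2 has D# as its 2nd, and Ab7b5 (Ab dominant seventh flat five) has C as its 3rd.
7 letter names make it a seventh; at 9 semitones (a whole step narrower than major) the quality is diminished.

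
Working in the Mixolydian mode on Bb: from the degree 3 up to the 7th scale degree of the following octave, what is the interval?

The scale runs Bb C D Eb F G Ab.
The degree 3 is D and the scale degree 7 (up an octave) is Ab.
D up to Ab is 18 semitones, a half step narrower than a perfect twelfth, so the interval is diminished.

d12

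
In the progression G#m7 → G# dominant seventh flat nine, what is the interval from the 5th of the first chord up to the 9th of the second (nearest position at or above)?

diminished 5th

The 5th of G#m7 is D#; the 9th of G# dominant seventh flat nine is A.
5 letter names make it a fifth; at 6 semitones (a half step narrower than perfect) the quality is diminished.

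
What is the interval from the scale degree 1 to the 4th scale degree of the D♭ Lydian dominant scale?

augmented fourth

The scale runs D♭ E♭ F G A♭ B♭ C♭.
So we need the interval from D♭ up to G.
4 letter names make it a fourth; at 6 semitones (a half step wider than perfect) the quality is augmented.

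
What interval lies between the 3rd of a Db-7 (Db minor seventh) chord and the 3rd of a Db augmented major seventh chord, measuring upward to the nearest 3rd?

Db-7 (Db minor seventh) has Fb as its 3rd, and Db augmented major seventh has F as its 3rd.
Fb up to F is 1 semitone, a half step wider than a perfect unison, so the interval is augmented.

A1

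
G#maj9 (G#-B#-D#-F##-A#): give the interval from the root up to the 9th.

Root = G#; 9th = A#.
From G# to A# is 14 semitones, exactly the major ninth.

major ninth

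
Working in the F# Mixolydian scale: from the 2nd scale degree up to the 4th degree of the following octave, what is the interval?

The scale runs F# G# A# B C# D# E.
2nd scale degree = G#; 4th degree (up an octave) = B.
From G# to B: 15 semitones over a tenth = minor.

minor tenth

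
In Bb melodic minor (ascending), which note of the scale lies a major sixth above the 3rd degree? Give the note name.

Bb

The scale is Bb C Db Eb F G A.
The 3rd degree is Db; a major sixth above that is Bb — scale degree 1.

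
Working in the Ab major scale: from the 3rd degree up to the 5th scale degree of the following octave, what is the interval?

m10

Ab major: Ab Bb C Db Eb F G.
So we need the interval from C up to Eb.
10 letter names make it a tenth; at 15 semitones (a half step narrower than major) the quality is minor.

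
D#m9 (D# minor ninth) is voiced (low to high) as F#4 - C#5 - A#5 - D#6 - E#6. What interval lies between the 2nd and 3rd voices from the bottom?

major 6th

Those voices are C#5 and A#5.
Counting 6 letters and 9 half steps from C# gives a major sixth.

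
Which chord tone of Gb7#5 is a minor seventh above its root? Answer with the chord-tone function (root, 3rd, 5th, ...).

Spelling the chord: Gb-Bb-D-Fb.
The root is Gb. A minor seventh above Gb is Fb.
Fb is the chord's 7th.

7th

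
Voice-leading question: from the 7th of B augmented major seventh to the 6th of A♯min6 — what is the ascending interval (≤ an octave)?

major sixth

The 7th of B augmented major seventh is A♯; the 6th of A♯min6 is F𝄪.
From A♯ to F𝄪 is 9 semitones, exactly the major sixth.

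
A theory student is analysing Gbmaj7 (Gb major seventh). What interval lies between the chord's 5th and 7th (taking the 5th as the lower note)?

major third

GbΔ7 is spelled Gb Bb Db F.
So we need the interval from Db up to F.
Db up to F spans 3 letter names and 4 semitones — a major third.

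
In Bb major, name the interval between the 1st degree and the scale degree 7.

Bb major: Bb C D Eb F G A.
The 1st degree is Bb and the degree 7 is A.
From Bb to A is 11 semitones, exactly the major seventh.

M7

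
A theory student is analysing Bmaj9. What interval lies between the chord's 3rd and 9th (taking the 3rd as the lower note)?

m7

The chord tones of Bmaj9 (B major ninth) are B-D#-F#-A#-C#.
So we need the interval from D# up to C#.
7 letter names make it a seventh; at 10 semitones (a half step narrower than major) the quality is minor.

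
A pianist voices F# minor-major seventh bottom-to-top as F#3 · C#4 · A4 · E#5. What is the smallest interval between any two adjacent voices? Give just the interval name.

Adjacent intervals: F#3→C#4 = perfect fifth; C#4→A4 = minor sixth; A4→E#5 = augmented fifth.
The smallest is F#3 to C#4, a perfect fifth (7 semitones).

perfect 5th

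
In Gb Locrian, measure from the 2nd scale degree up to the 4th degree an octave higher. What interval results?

major tenth

Spelling Gb Locrian: Gb Abb Bbb Cb Dbb Ebb Fb.
That puts Abb below Cb.
From Abb to Cb is 16 semitones, exactly the major tenth.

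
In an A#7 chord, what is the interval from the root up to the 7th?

The chord tones of A#7 (A# dominant seventh) are A# C## E# G#.
That puts A# below G#.
From A# to G#: 10 semitones over a seventh = minor.

minor seventh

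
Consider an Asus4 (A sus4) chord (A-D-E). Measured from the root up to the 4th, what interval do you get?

P4

Root = A; 4th = D.
From A to D is 5 semitones, exactly the perfect fourth.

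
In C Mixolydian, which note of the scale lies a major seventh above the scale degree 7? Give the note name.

A

The scale is C D E F G A Bb.
The scale degree 7 is Bb; a major seventh above that is A — scale degree 6.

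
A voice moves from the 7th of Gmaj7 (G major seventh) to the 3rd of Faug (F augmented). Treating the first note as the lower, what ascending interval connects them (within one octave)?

minor third

Gmaj7 (G major seventh) has F♯ as its 7th, and Faug (F augmented) has A as its 3rd.
From F♯ to A: 3 semitones over a third = minor.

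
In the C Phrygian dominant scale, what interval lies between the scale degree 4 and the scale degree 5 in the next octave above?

Spelling the C Phrygian dominant scale: C Db E F G Ab Bb.
So we need the interval from F up to G.
Counting 9 letters and 14 half steps from F gives a major ninth.

major ninth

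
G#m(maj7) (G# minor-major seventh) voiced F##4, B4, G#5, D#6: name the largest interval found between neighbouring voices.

Adjacent intervals: F##4→B4 = diminished fourth; B4→G#5 = major sixth; G#5→D#6 = perfect fifth.
The largest is B4 to G#5, a major sixth (9 semitones).

major sixth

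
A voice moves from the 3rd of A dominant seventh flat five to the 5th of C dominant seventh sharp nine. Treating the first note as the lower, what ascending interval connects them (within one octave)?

The 3rd of A dominant seventh flat five is C#; the 5th of C dominant seventh sharp nine is G.
5 letter names make it a fifth; at 6 semitones (a half step narrower than perfect) the quality is diminished.

diminished fifth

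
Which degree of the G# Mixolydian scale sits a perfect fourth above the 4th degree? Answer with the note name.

The scale is G# A# B# C# D# E# F#.
The 4th degree is C#; a perfect fourth above that is F# — scale degree 7.

F#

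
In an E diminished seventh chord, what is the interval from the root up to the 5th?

The chord tones of E diminished seventh are E–G–Bb–Db.
So we need the interval from E up to Bb.
E up to Bb is 6 semitones, a half step narrower than a perfect fifth, so the interval is diminished.

diminished fifth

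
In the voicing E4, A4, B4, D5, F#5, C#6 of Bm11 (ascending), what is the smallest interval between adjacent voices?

Adjacent intervals: E4→A4 = perfect fourth; A4→B4 = major second; B4→D5 = minor third; D5→F#5 = major third; F#5→C#6 = perfect fifth.
The smallest is A4 to B4, a major second (2 semitones).

M2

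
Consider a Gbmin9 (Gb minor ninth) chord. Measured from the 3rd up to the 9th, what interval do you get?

M7

The chord tones of Gbm9 are Gb Bbb Db Fb Ab.
3rd = Bbb; 9th = Ab.
Counting 7 letters and 11 half steps from Bbb gives a major seventh.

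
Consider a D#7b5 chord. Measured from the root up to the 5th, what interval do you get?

d5

Spelling the chord: D# F## A C#.
The root is D# and the 5th is A.
D# up to A is 6 semitones, a half step narrower than a perfect fifth, so the interval is diminished.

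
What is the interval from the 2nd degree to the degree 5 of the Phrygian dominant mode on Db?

augmented fourth

The scale runs Db Ebb F Gb Ab Bbb Cb.
That puts Ebb below Ab.
From Ebb to Ab: 6 semitones over a fourth = augmented.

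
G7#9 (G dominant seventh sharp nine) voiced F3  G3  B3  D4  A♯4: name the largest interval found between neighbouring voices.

A5

Adjacent intervals: F3→G3 = major second; G3→B3 = major third; B3→D4 = minor third; D4→A♯4 = augmented fifth.
The largest is D4 to A♯4, an augmented fifth (8 semitones).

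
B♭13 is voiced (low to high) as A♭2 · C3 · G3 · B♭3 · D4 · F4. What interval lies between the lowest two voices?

major 3rd

Those voices are A♭2 and C3.
A♭ up to C spans 3 letter names and 4 semitones — a major third.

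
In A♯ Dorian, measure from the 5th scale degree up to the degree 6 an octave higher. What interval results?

The scale runs A♯ B♯ C♯ D♯ E♯ F𝄪 G♯.
The 5th scale degree is E♯ and the 6th degree (up an octave) is F𝄪.
Counting 9 letters and 14 half steps from E♯ gives a major ninth.

major ninth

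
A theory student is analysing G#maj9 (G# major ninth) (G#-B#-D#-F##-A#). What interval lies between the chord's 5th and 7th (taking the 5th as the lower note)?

major 3rd

So we need the interval from D# up to F##.
From D# to F## is 4 semitones, exactly the major third.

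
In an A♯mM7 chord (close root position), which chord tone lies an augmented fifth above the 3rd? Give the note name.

G##

The chord tones of A♯mM7 (A♯ minor-major seventh) are A♯–C♯–E♯–G𝄪.
The 3rd is C♯. An augmented fifth above C♯ is G𝄪.
G𝄪 is the chord's 7th.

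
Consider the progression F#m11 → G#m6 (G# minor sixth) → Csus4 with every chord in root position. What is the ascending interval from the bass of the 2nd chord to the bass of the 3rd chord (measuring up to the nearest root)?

The roots are G# and C.
4 letter names make it a fourth; at 4 semitones (a half step narrower than perfect) the quality is diminished.

diminished fourth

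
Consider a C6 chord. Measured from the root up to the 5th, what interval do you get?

C6 (C major sixth) is spelled C–E–G–A.
Root = C; 5th = G.
C up to G spans 5 letter names and 7 semitones — a perfect fifth.

perfect fifth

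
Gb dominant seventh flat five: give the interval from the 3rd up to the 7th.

diminished 5th

Gb7b5: Gb–Bb–Dbb–Fb.
So we need the interval from Bb up to Fb.
5 letter names make it a fifth; at 6 semitones (a half step narrower than perfect) the quality is diminished.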